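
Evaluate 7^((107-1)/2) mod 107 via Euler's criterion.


p = 107 is prime and the exponent is (p-1)/2 = 53, so by Euler's criterion 7^53 = (7/107) = +1 or -1 mod 107.
Compute by square-and-multiply:
  53 = 32 + 16 + 4 + 1 (binary 110101)
  Repeated squaring mod 107: 7^1 = 7, 7^2 = 49, 7^4 = 47, 7^8 = 69, 7^16 = 53, 7^32 = 27
  7^53 = 7^32 * 7^16 * 7^4 * 7^1 = 27 * 53 * 47 * 7 mod 107
    27 * 53 = 1431 = 40 mod 107
    40 * 47 = 1880 = 61 mod 107
    61 * 7 = 427 = 106 mod 107
  7^53 = 106 mod 107
Result 106 = p - 1 = -1 mod 107: 7 is a quadratic non-residue mod 107. As a residue in [0, p-1] the value is 106.
7^53 mod 107 = 106

106


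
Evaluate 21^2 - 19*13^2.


x^2 - d*y^2
= 21^2 - 19*13^2
= 441 - 3211
= -2770

-2770


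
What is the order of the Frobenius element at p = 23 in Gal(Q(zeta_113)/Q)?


The Frobenius at p in Gal(Q(zeta_n)/Q) = (Z/nZ)* is the class of p, so its order is ord_113(23), the smallest k >= 1 with 23^k = 1 mod 113.
n = 113 = 113, phi(113) = 112; the order divides phi(n).
Divisors of 112: 1, 2, 4, 7, 8, 14, 16, 28, 56, 112
Repeated squaring mod 113: 23^1 = 23, 23^2 = 77, 23^4 = 53, 23^8 = 97, 23^16 = 30, 23^32 = 109, 23^64 = 16
Test divisors in increasing order:
  k=1: 23^1 = 23 mod 113
  k=2: 23^2 = 77 mod 113
  k=4: 23^4 = 53 mod 113
  k=7: 23^7 = 53 * 77 * 23 = 73 mod 113
  k=8: 23^8 = 97 mod 113
  k=14: 23^14 = 97 * 53 * 77 = 18 mod 113
  k=16: 23^16 = 30 mod 113
  k=28: 23^28 = 30 * 97 * 53 = 98 mod 113
  k=56: 23^56 = 109 * 30 * 97 = 112 mod 113
  k=112: 23^112 = 16 * 109 * 30 = 1 mod 113  <- first divisor giving 1
Order = 112

112


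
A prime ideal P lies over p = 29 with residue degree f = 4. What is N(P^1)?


N(P^a) = p^(a*f)
= 29^(1*4)
= 29^4
= 707281

707281


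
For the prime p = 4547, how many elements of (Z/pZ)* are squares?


For prime p, the number of non-zero quadratic residues is (p-1)/2.
= (4547-1)/2
= 2273

2273


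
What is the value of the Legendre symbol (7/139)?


p = 139 is prime, so compute (7/139) with the reciprocity algorithm (Jacobi-symbol steps: pull out 2s via (2/n), flip via reciprocity, reduce):
  reciprocity: (7/139) -> -(139/7)
  reduce: (6/7)
  pull out 2: (2/7) = +1  (since 7 mod 8 = 7)
  reciprocity: (3/7) -> -(7/3)
  reduce: (1/3)
  (1/3) = 1
Product of signs = 1
(7/139) = 1

1


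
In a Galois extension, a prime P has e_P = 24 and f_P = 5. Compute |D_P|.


|D_P| = e * f
= 24 * 5
= 120

120


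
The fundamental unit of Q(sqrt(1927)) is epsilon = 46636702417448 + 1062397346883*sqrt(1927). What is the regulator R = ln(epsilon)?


epsilon = 46636702417448 + 1062397346883*sqrt(1927)
= 9.3273e+13
R = ln(9.3273e+13)
= 32.1666

32.1666


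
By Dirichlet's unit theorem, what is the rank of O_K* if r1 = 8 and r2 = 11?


By Dirichlet's unit theorem:
rank = r1 + r2 - 1
= 8 + 11 - 1
= 18

18


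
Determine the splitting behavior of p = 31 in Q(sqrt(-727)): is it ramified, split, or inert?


K = Q(sqrt(-727)). Since d mod 4 = 1, disc(K) = -727.
Check p | disc: -727 mod 31 = 17.
p does not divide disc. Compute Legendre symbol (d/p):
17^((31-1)/2) mod 31 = -1
(d/p) = -1, so p is inert: (p) stays prime with e=1, f=2, g=1.
Therefore p is inert.

inert


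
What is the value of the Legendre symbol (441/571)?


p = 571 is prime, so compute (441/571) with the reciprocity algorithm (Jacobi-symbol steps: pull out 2s via (2/n), flip via reciprocity, reduce):
  reciprocity: (441/571) -> +(571/441)
  reduce: (130/441)
  pull out 2: (2/441) = +1  (since 441 mod 8 = 1)
  reciprocity: (65/441) -> +(441/65)
  reduce: (51/65)
  reciprocity: (51/65) -> +(65/51)
  reduce: (14/51)
  pull out 2: (2/51) = -1  (since 51 mod 8 = 3)
  reciprocity: (7/51) -> -(51/7)
  reduce: (2/7)
  pull out 2: (2/7) = +1  (since 7 mod 8 = 7)
  (1/7) = 1
Product of signs = 1
(441/571) = 1

1


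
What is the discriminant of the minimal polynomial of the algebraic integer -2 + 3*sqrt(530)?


The element -2 + 3*sqrt(530) has minimal polynomial:
x^2 + 4*x - 4766
Discriminant = (4)^2 - 4*(-4766)
= 16 + 19064
= 19080

19080


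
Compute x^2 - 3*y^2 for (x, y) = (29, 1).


x^2 - d*y^2
= 29^2 - 3*1^2
= 841 - 3
= 838

838


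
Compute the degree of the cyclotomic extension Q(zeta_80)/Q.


The degree equals Euler's totient phi(80).
80 = 2^4 * 5
phi(80) = 32

32


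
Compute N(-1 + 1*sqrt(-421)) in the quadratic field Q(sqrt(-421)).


N(a + b*sqrt(d)) = a^2 - d*b^2
= (-1)^2 - (-421)*(1)^2
= 1 + 421
= 422

422


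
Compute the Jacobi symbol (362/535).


Compute (362/535) via quadratic reciprocity:
  pull out 2: (2/535) = +1  (since 535 mod 8 = 7)
  reciprocity: (181/535) -> +(535/181)
  reduce: (173/181)
  reciprocity: (173/181) -> +(181/173)
  reduce: (8/173)
  pull out 2: (2/173) = -1  (since 173 mod 8 = 5)
  pull out 2: (2/173) = -1  (since 173 mod 8 = 5)
  pull out 2: (2/173) = -1  (since 173 mod 8 = 5)
  (1/173) = 1
Product of signs = -1

-1


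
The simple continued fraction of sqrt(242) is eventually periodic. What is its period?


Run the CF algorithm for sqrt(242).
a_0 = floor(sqrt(242)) = 15; set m_0=0, q_0=1.
Recurrence: m' = q*a - m,  q' = (d - m'^2)/q,  a' = floor((a_0 + m')/q').
  step 1: m=15, q=17, a=1
  step 2: m=2, q=14, a=1
  step 3: m=12, q=7, a=3
  step 4: m=9, q=23, a=1
  step 5: m=14, q=2, a=14
  step 6: m=14, q=23, a=1
  step 7: m=9, q=7, a=3
  step 8: m=12, q=14, a=1
  step 9: m=2, q=17, a=1
  step 10: m=15, q=1, a=30
a_10 = 2*a_0 = 30, so the period closes here.
sqrt(242) = [15; 1, 1, 3, 1, 14, 1, 3, 1, 1, 30]
Period length = 10

10


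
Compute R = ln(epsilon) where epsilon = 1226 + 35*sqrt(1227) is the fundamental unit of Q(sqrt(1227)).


epsilon = 1226 + 35*sqrt(1227)
= 2451.9996
R = ln(2451.9996)
= 7.8047

7.8047


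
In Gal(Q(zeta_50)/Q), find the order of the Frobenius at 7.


The Frobenius at p in Gal(Q(zeta_n)/Q) = (Z/nZ)* is the class of p, so its order is ord_50(7), the smallest k >= 1 with 7^k = 1 mod 50.
n = 50 = 2 * 5^2, phi(50) = 20; the order divides phi(n).
Divisors of 20: 1, 2, 4, 5, 10, 20
Repeated squaring mod 50: 7^1 = 7, 7^2 = 49, 7^4 = 1, 7^8 = 1, 7^16 = 1
Test divisors in increasing order:
  k=1: 7^1 = 7 mod 50
  k=2: 7^2 = 49 mod 50
  k=4: 7^4 = 1 mod 50  <- first divisor giving 1
Order = 4

4


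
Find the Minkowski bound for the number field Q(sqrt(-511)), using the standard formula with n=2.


d = -511, d mod 4 = 1, so disc(K) = d = -511; |disc(K)| = 511
Imaginary quadratic field, so n = 2, s = r2 = 1, r1 = 0
M = (n!/n^n) * (4/pi)^s * sqrt(|disc(K)|) = (2!/2^2) * (4/pi)^1 * sqrt(511)
= 0.5 * 1.273240 * 22.605309
= 14.3910

14.3910


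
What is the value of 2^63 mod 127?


p = 127 is prime and the exponent is (p-1)/2 = 63, so by Euler's criterion 2^63 = (2/127) = +1 or -1 mod 127.
Compute by square-and-multiply:
  63 = 32 + 16 + 8 + 4 + 2 + 1 (binary 111111)
  Repeated squaring mod 127: 2^1 = 2, 2^2 = 4, 2^4 = 16, 2^8 = 2, 2^16 = 4, 2^32 = 16
  2^63 = 2^32 * 2^16 * 2^8 * 2^4 * 2^2 * 2^1 = 16 * 4 * 2 * 16 * 4 * 2 mod 127
    16 * 4 = 64 = 64 mod 127
    64 * 2 = 128 = 1 mod 127
    1 * 16 = 16 = 16 mod 127
    16 * 4 = 64 = 64 mod 127
    64 * 2 = 128 = 1 mod 127
  2^63 = 1 mod 127
Result 1: 2 is a quadratic residue mod 127.
2^63 mod 127 = 1

1


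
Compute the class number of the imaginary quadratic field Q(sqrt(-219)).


K = Q(sqrt(-219)). d mod 4 = 1, so D = disc(K) = d = -219
h(K) equals the number of primitive reduced positive-definite forms (a, b, c) = a*x^2 + b*x*y + c*y^2 with b^2 - 4ac = D,
where reduced means |b| <= a <= c, with b >= 0 whenever |b| = a or a = c, and primitive means gcd(a, b, c) = 1.
Reduced forces 3a^2 <= |D| = 219, so 1 <= a <= 8; b must have the parity of D, and c = (b^2 - D)/(4a) must be an integer >= a.
Enumerate a = 1..8, b in [-a, a]:
  a=1: (1, 1, 55)  [1]
  a=2: none
  a=3: (3, 3, 19)  [1]
  a=4: none
  a=5: (5, -1, 11), (5, 1, 11)  [2]
  a=6..8: none
Total reduced forms: 1 + 1 + 2 = 4
h = 4

4


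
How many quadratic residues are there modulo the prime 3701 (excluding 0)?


For prime p, the number of non-zero quadratic residues is (p-1)/2.
= (3701-1)/2
= 1850

1850


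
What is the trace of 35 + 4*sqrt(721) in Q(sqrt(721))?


Tr(a + b*sqrt(d)) = (a + b*sqrt(d)) + (a - b*sqrt(d)) = 2a
= 2 * (35)
= 70

70


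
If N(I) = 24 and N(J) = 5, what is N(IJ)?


N(IJ) = N(I) * N(J)
= 24 * 5
= 120

120


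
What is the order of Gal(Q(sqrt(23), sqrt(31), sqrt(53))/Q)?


The 3 square roots of distinct primes are multiplicatively independent over Q,
so [K:Q] = 2^3 and Gal(K/Q) is isomorphic to (Z/2Z)^3.
|Gal| = 2^3 = 8

8


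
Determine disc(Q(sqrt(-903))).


For K = Q(sqrt(d)) with d squarefree: disc(K) = d if d = 1 mod 4, and disc(K) = 4d if d = 2 or 3 mod 4.
Here d = -903, and d mod 4 = 1.
d = 1 mod 4 (O_K = Z[(1+sqrt(d))/2]), so disc(K) = d = -903

-903


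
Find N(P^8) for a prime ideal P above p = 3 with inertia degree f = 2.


N(P^a) = p^(a*f)
= 3^(8*2)
= 3^16
= 43046721

43046721


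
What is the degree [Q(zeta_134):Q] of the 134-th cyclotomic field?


The degree equals Euler's totient phi(134).
134 = 2 * 67
phi(134) = 66

66


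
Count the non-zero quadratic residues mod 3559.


For prime p, the number of non-zero quadratic residues is (p-1)/2.
= (3559-1)/2
= 1779

1779


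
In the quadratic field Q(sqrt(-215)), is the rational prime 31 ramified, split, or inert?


K = Q(sqrt(-215)). Since d mod 4 = 1, disc(K) = -215.
Check p | disc: -215 mod 31 = 2.
p does not divide disc. Compute Legendre symbol (d/p):
2^((31-1)/2) mod 31 = 1
(d/p) = 1, so p splits: (p) = P*P' with e=1, f=1, g=2.
Therefore p is split.

split


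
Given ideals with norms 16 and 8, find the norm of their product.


N(IJ) = N(I) * N(J)
= 16 * 8
= 128

128


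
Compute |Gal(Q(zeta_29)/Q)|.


|Gal(Q(zeta_29)/Q)| = phi(29)
= 28

28


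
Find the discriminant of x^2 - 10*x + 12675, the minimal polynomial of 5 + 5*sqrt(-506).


The element 5 + 5*sqrt(-506) has minimal polynomial:
x^2 - 10*x + 12675
Discriminant = (-10)^2 - 4*(12675)
= 100 - 50700
= -50600

-50600


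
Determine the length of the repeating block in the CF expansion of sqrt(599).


Run the CF algorithm for sqrt(599).
a_0 = floor(sqrt(599)) = 24; set m_0=0, q_0=1.
Recurrence: m' = q*a - m,  q' = (d - m'^2)/q,  a' = floor((a_0 + m')/q').
  step 1: m=24, q=23, a=2
  step 2: m=22, q=5, a=9
  step 3: m=23, q=14, a=3
  step 4: m=19, q=17, a=2
  step 5: m=15, q=22, a=1
  step 6: m=7, q=25, a=1
  step 7: m=18, q=11, a=3
  step 8: m=15, q=34, a=1
  step 9: m=19, q=7, a=6
  step 10: m=23, q=10, a=4
  step 11: m=17, q=31, a=1
  step 12: m=14, q=13, a=2
  step 13: m=12, q=35, a=1
  step 14: m=23, q=2, a=23
  step 15: m=23, q=35, a=1
  step 16: m=12, q=13, a=2
  step 17: m=14, q=31, a=1
  step 18: m=17, q=10, a=4
  step 19: m=23, q=7, a=6
  step 20: m=19, q=34, a=1
  step 21: m=15, q=11, a=3
  step 22: m=18, q=25, a=1
  step 23: m=7, q=22, a=1
  step 24: m=15, q=17, a=2
  step 25: m=19, q=14, a=3
  step 26: m=23, q=5, a=9
  step 27: m=22, q=23, a=2
  step 28: m=24, q=1, a=48
a_28 = 2*a_0 = 48, so the period closes here.
sqrt(599) = [24; 2, 9, 3, 2, 1, 1, 3, 1, 6, 4, 1, 2, 1, 23, 1, 2, 1, 4, 6, 1, 3, 1, 1, 2, 3, 9, 2, 48]
Period length = 28

28


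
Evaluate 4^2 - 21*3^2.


x^2 - d*y^2
= 4^2 - 21*3^2
= 16 - 189
= -173

-173


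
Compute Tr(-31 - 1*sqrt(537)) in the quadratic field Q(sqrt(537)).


Tr(a + b*sqrt(d)) = (a + b*sqrt(d)) + (a - b*sqrt(d)) = 2a
= 2 * (-31)
= -62

-62


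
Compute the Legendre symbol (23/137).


p = 137 is prime, so compute (23/137) with the reciprocity algorithm (Jacobi-symbol steps: pull out 2s via (2/n), flip via reciprocity, reduce):
  reciprocity: (23/137) -> +(137/23)
  reduce: (22/23)
  pull out 2: (2/23) = +1  (since 23 mod 8 = 7)
  reciprocity: (11/23) -> -(23/11)
  reduce: (1/11)
  (1/11) = 1
Product of signs = -1
(23/137) = -1

-1


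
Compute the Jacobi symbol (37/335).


Compute (37/335) via quadratic reciprocity:
  reciprocity: (37/335) -> +(335/37)
  reduce: (2/37)
  pull out 2: (2/37) = -1  (since 37 mod 8 = 5)
  (1/37) = 1
Product of signs = -1

-1


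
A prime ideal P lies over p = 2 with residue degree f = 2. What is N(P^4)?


N(P^a) = p^(a*f)
= 2^(4*2)
= 2^8
= 256

256


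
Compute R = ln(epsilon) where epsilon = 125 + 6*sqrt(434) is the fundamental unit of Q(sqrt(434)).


epsilon = 125 + 6*sqrt(434)
= 249.9960
R = ln(249.9960)
= 5.5214

5.5214


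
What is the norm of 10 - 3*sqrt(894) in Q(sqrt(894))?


N(a + b*sqrt(d)) = a^2 - d*b^2
= (10)^2 - (894)*(-3)^2
= 100 - 8046
= -7946

-7946


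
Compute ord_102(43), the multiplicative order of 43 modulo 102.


We want ord_102(43), the smallest k >= 1 with 43^k = 1 mod 102.
n = 102 = 2 * 3 * 17, phi(102) = 32; the order divides phi(n).
Divisors of 32: 1, 2, 4, 8, 16, 32
Repeated squaring mod 102: 43^1 = 43, 43^2 = 13, 43^4 = 67, 43^8 = 1, 43^16 = 1, 43^32 = 1
Test divisors in increasing order:
  k=1: 43^1 = 43 mod 102
  k=2: 43^2 = 13 mod 102
  k=4: 43^4 = 67 mod 102
  k=8: 43^8 = 1 mod 102  <- first divisor giving 1
Order = 8

8


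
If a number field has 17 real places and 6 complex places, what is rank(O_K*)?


By Dirichlet's unit theorem:
rank = r1 + r2 - 1
= 17 + 6 - 1
= 22

22


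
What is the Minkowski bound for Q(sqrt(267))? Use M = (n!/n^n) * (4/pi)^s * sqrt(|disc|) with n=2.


d = 267, d mod 4 = 3, so disc(K) = 4d = 1068; |disc(K)| = 1068
Real quadratic field, so n = 2, s = r2 = 0, r1 = 2
M = (n!/n^n) * (4/pi)^s * sqrt(|disc(K)|) = (2!/2^2) * (4/pi)^0 * sqrt(1068)
= 0.5 * 1.000000 * 32.680269
= 16.3401

16.3401


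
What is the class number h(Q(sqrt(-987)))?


K = Q(sqrt(-987)). d mod 4 = 1, so D = disc(K) = d = -987
h(K) equals the number of primitive reduced positive-definite forms (a, b, c) = a*x^2 + b*x*y + c*y^2 with b^2 - 4ac = D,
where reduced means |b| <= a <= c, with b >= 0 whenever |b| = a or a = c, and primitive means gcd(a, b, c) = 1.
Reduced forces 3a^2 <= |D| = 987, so 1 <= a <= 18; b must have the parity of D, and c = (b^2 - D)/(4a) must be an integer >= a.
Enumerate a = 1..18, b in [-a, a]:
  a=1: (1, 1, 247)  [1]
  a=2: none
  a=3: (3, 3, 83)  [1]
  a=4..6: none
  a=7: (7, 7, 37)  [1]
  a=8..10: none
  a=11: (11, -5, 23), (11, 5, 23)  [2]
  a=12: none
  a=13: (13, -1, 19), (13, 1, 19)  [2]
  a=14..16: none
  a=17: (17, 13, 17)  [1]
  a=18: none
Total reduced forms: 1 + 1 + 1 + 2 + 2 + 1 = 8
h = 8

8


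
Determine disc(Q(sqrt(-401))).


For K = Q(sqrt(d)) with d squarefree: disc(K) = d if d = 1 mod 4, and disc(K) = 4d if d = 2 or 3 mod 4.
Here d = -401, and d mod 4 = 3.
d = 3 mod 4, not 1 (O_K = Z[sqrt(d)]), so disc(K) = 4d = 4 * (-401) = -1604

-1604


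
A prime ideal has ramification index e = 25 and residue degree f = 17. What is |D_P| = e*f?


|D_P| = e * f
= 25 * 17
= 425

425


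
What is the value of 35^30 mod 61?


p = 61 is prime and the exponent is (p-1)/2 = 30, so by Euler's criterion 35^30 = (35/61) = +1 or -1 mod 61.
Compute by square-and-multiply:
  30 = 16 + 8 + 4 + 2 (binary 11110)
  Repeated squaring mod 61: 35^1 = 35, 35^2 = 5, 35^4 = 25, 35^8 = 15, 35^16 = 42
  35^30 = 35^16 * 35^8 * 35^4 * 35^2 = 42 * 15 * 25 * 5 mod 61
    42 * 15 = 630 = 20 mod 61
    20 * 25 = 500 = 12 mod 61
    12 * 5 = 60 = 60 mod 61
  35^30 = 60 mod 61
Result 60 = p - 1 = -1 mod 61: 35 is a quadratic non-residue mod 61. As a residue in [0, p-1] the value is 60.
35^30 mod 61 = 60

60


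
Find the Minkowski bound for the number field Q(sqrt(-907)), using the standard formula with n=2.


d = -907, d mod 4 = 1, so disc(K) = d = -907; |disc(K)| = 907
Imaginary quadratic field, so n = 2, s = r2 = 1, r1 = 0
M = (n!/n^n) * (4/pi)^s * sqrt(|disc(K)|) = (2!/2^2) * (4/pi)^1 * sqrt(907)
= 0.5 * 1.273240 * 30.116441
= 19.1727

19.1727


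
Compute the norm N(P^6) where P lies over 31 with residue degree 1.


N(P^a) = p^(a*f)
= 31^(6*1)
= 31^6
= 887503681

887503681


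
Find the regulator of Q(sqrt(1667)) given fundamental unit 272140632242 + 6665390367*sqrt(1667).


epsilon = 272140632242 + 6665390367*sqrt(1667)
= 5.4428e+11
R = ln(5.4428e+11)
= 27.0227

27.0227


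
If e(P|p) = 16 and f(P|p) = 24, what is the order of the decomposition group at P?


|D_P| = e * f
= 16 * 24
= 384

384


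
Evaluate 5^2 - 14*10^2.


x^2 - d*y^2
= 5^2 - 14*10^2
= 25 - 1400
= -1375

-1375


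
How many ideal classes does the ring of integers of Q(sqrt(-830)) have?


K = Q(sqrt(-830)). d mod 4 = 2, so D = disc(K) = 4d = -3320
h(K) equals the number of primitive reduced positive-definite forms (a, b, c) = a*x^2 + b*x*y + c*y^2 with b^2 - 4ac = D,
where reduced means |b| <= a <= c, with b >= 0 whenever |b| = a or a = c, and primitive means gcd(a, b, c) = 1.
Reduced forces 3a^2 <= |D| = 3320, so 1 <= a <= 33; b must have the parity of D, and c = (b^2 - D)/(4a) must be an integer >= a.
Enumerate a = 1..33, b in [-a, a]:
  a=1: (1, 0, 830)  [1]
  a=2: (2, 0, 415)  [1]
  a=3: (3, -2, 277), (3, 2, 277)  [2]
  a=4: none
  a=5: (5, 0, 166)  [1]
  a=6: (6, -4, 139), (6, 4, 139)  [2]
  a=7..8: none
  a=9: (9, -8, 94), (9, 8, 94)  [2]
  a=10: (10, 0, 83)  [1]
  a=11..14: none
  a=15: (15, -10, 57), (15, 10, 57)  [2]
  a=16..17: none
  a=18: (18, -8, 47), (18, 8, 47)  [2]
  a=19: (19, -10, 45), (19, 10, 45)  [2]
  a=20..26: none
  a=27: (27, -26, 37), (27, 26, 37)  [2]
  a=28..29: none
  a=30: (30, -20, 31), (30, 20, 31)  [2]
  a=31..33: none
Total reduced forms: 1 + 1 + 2 + 1 + 2 + 2 + 1 + 2 + 2 + 2 + 2 + 2 = 20
h = 20

20


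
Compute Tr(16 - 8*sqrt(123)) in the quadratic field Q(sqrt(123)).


Tr(a + b*sqrt(d)) = (a + b*sqrt(d)) + (a - b*sqrt(d)) = 2a
= 2 * (16)
= 32

32


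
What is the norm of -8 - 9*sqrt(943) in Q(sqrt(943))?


N(a + b*sqrt(d)) = a^2 - d*b^2
= (-8)^2 - (943)*(-9)^2
= 64 - 76383
= -76319

-76319


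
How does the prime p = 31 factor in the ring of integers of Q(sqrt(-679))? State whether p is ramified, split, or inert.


K = Q(sqrt(-679)). Since d mod 4 = 1, disc(K) = -679.
Check p | disc: -679 mod 31 = 3.
p does not divide disc. Compute Legendre symbol (d/p):
3^((31-1)/2) mod 31 = -1
(d/p) = -1, so p is inert: (p) stays prime with e=1, f=2, g=1.
Therefore p is inert.

inert


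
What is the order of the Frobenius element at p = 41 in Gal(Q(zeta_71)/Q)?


The Frobenius at p in Gal(Q(zeta_n)/Q) = (Z/nZ)* is the class of p, so its order is ord_71(41), the smallest k >= 1 with 41^k = 1 mod 71.
n = 71 = 71, phi(71) = 70; the order divides phi(n).
Divisors of 70: 1, 2, 5, 7, 10, 14, 35, 70
Repeated squaring mod 71: 41^1 = 41, 41^2 = 48, 41^4 = 32, 41^8 = 30, 41^16 = 48, 41^32 = 32, 41^64 = 30
Test divisors in increasing order:
  k=1: 41^1 = 41 mod 71
  k=2: 41^2 = 48 mod 71
  k=5: 41^5 = 32 * 41 = 34 mod 71
  k=7: 41^7 = 32 * 48 * 41 = 70 mod 71
  k=10: 41^10 = 30 * 48 = 20 mod 71
  k=14: 41^14 = 30 * 32 * 48 = 1 mod 71  <- first divisor giving 1
Order = 14

14


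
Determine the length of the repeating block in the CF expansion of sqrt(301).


Run the CF algorithm for sqrt(301).
a_0 = floor(sqrt(301)) = 17; set m_0=0, q_0=1.
Recurrence: m' = q*a - m,  q' = (d - m'^2)/q,  a' = floor((a_0 + m')/q').
  step 1: m=17, q=12, a=2
  step 2: m=7, q=21, a=1
  step 3: m=14, q=5, a=6
  step 4: m=16, q=9, a=3
  step 5: m=11, q=20, a=1
  step 6: m=9, q=11, a=2
  step 7: m=13, q=12, a=2
  step 8: m=11, q=15, a=1
  step 9: m=4, q=19, a=1
  step 10: m=15, q=4, a=8
  step 11: m=17, q=3, a=11
  step 12: m=16, q=15, a=2
  step 13: m=14, q=7, a=4
  step 14: m=14, q=15, a=2
  step 15: m=16, q=3, a=11
  step 16: m=17, q=4, a=8
  step 17: m=15, q=19, a=1
  step 18: m=4, q=15, a=1
  step 19: m=11, q=12, a=2
  step 20: m=13, q=11, a=2
  step 21: m=9, q=20, a=1
  step 22: m=11, q=9, a=3
  step 23: m=16, q=5, a=6
  step 24: m=14, q=21, a=1
  step 25: m=7, q=12, a=2
  step 26: m=17, q=1, a=34
a_26 = 2*a_0 = 34, so the period closes here.
sqrt(301) = [17; 2, 1, 6, 3, 1, 2, 2, 1, 1, 8, 11, 2, 4, 2, 11, 8, 1, 1, 2, 2, 1, 3, 6, 1, 2, 34]
Period length = 26

26


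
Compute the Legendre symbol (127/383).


p = 383 is prime, so compute (127/383) with the reciprocity algorithm (Jacobi-symbol steps: pull out 2s via (2/n), flip via reciprocity, reduce):
  reciprocity: (127/383) -> -(383/127)
  reduce: (2/127)
  pull out 2: (2/127) = +1  (since 127 mod 8 = 7)
  (1/127) = 1
Product of signs = -1
(127/383) = -1

-1


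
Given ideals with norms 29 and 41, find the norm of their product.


N(IJ) = N(I) * N(J)
= 29 * 41
= 1189

1189


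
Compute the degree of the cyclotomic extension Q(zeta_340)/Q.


The degree equals Euler's totient phi(340).
340 = 2^2 * 5 * 17
phi(340) = 128

128


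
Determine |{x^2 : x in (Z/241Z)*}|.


For prime p, the number of non-zero quadratic residues is (p-1)/2.
= (241-1)/2
= 120

120


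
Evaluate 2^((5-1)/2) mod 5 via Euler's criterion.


p = 5 is prime and the exponent is (p-1)/2 = 2, so by Euler's criterion 2^2 = (2/5) = +1 or -1 mod 5.
Compute by square-and-multiply:
  2 = 2 (binary 10)
  Repeated squaring mod 5: 2^1 = 2, 2^2 = 4
  2^2 = 4 mod 5
Result 4 = p - 1 = -1 mod 5: 2 is a quadratic non-residue mod 5. As a residue in [0, p-1] the value is 4.
2^2 mod 5 = 4

4


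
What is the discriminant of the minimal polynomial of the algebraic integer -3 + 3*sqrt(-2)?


The element -3 + 3*sqrt(-2) has minimal polynomial:
x^2 + 6*x + 27
Discriminant = (6)^2 - 4*(27)
= 36 - 108
= -72

-72


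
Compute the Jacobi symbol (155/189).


Compute (155/189) via quadratic reciprocity:
  reciprocity: (155/189) -> +(189/155)
  reduce: (34/155)
  pull out 2: (2/155) = -1  (since 155 mod 8 = 3)
  reciprocity: (17/155) -> +(155/17)
  reduce: (2/17)
  pull out 2: (2/17) = +1  (since 17 mod 8 = 1)
  (1/17) = 1
Product of signs = -1

-1


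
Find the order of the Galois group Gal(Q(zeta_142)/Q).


|Gal(Q(zeta_142)/Q)| = phi(142)
= 70

70


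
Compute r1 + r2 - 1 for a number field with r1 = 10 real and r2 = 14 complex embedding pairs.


By Dirichlet's unit theorem:
rank = r1 + r2 - 1
= 10 + 14 - 1
= 23

23


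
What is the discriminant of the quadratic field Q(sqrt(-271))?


For K = Q(sqrt(d)) with d squarefree: disc(K) = d if d = 1 mod 4, and disc(K) = 4d if d = 2 or 3 mod 4.
Here d = -271, and d mod 4 = 1.
d = 1 mod 4 (O_K = Z[(1+sqrt(d))/2]), so disc(K) = d = -271

-271


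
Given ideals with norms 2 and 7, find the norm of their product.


N(IJ) = N(I) * N(J)
= 2 * 7
= 14

14


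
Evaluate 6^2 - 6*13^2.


x^2 - d*y^2
= 6^2 - 6*13^2
= 36 - 1014
= -978

-978


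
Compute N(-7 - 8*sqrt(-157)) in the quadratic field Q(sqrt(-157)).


N(a + b*sqrt(d)) = a^2 - d*b^2
= (-7)^2 - (-157)*(-8)^2
= 49 + 10048
= 10097

10097


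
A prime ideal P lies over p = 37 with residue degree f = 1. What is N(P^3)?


N(P^a) = p^(a*f)
= 37^(3*1)
= 37^3
= 50653

50653


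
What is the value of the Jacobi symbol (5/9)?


Compute (5/9) via quadratic reciprocity:
  reciprocity: (5/9) -> +(9/5)
  reduce: (4/5)
  pull out 2: (2/5) = -1  (since 5 mod 8 = 5)
  pull out 2: (2/5) = -1  (since 5 mod 8 = 5)
  (1/5) = 1
Product of signs = 1

1


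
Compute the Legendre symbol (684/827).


p = 827 is prime, so compute (684/827) with the reciprocity algorithm (Jacobi-symbol steps: pull out 2s via (2/n), flip via reciprocity, reduce):
  pull out 2: (2/827) = -1  (since 827 mod 8 = 3)
  pull out 2: (2/827) = -1  (since 827 mod 8 = 3)
  reciprocity: (171/827) -> -(827/171)
  reduce: (143/171)
  reciprocity: (143/171) -> -(171/143)
  reduce: (28/143)
  pull out 2: (2/143) = +1  (since 143 mod 8 = 7)
  pull out 2: (2/143) = +1  (since 143 mod 8 = 7)
  reciprocity: (7/143) -> -(143/7)
  reduce: (3/7)
  reciprocity: (3/7) -> -(7/3)
  reduce: (1/3)
  (1/3) = 1
Product of signs = 1
(684/827) = 1

1


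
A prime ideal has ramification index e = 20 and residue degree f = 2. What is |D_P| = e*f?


|D_P| = e * f
= 20 * 2
= 40

40


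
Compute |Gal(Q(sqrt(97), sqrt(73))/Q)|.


The 2 square roots of distinct primes are multiplicatively independent over Q,
so [K:Q] = 2^2 and Gal(K/Q) is isomorphic to (Z/2Z)^2.
|Gal| = 2^2 = 4

4


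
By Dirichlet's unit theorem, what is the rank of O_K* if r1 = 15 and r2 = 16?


By Dirichlet's unit theorem:
rank = r1 + r2 - 1
= 15 + 16 - 1
= 30

30


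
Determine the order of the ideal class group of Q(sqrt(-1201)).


K = Q(sqrt(-1201)). d mod 4 = 3, so D = disc(K) = 4d = -4804
h(K) equals the number of primitive reduced positive-definite forms (a, b, c) = a*x^2 + b*x*y + c*y^2 with b^2 - 4ac = D,
where reduced means |b| <= a <= c, with b >= 0 whenever |b| = a or a = c, and primitive means gcd(a, b, c) = 1.
Reduced forces 3a^2 <= |D| = 4804, so 1 <= a <= 40; b must have the parity of D, and c = (b^2 - D)/(4a) must be an integer >= a.
Enumerate a = 1..40, b in [-a, a]:
  a=1: (1, 0, 1201)  [1]
  a=2: (2, 2, 601)  [1]
  a=3..4: none
  a=5: (5, -4, 241), (5, 4, 241)  [2]
  a=6..9: none
  a=10: (10, -6, 121), (10, 6, 121)  [2]
  a=11: (11, -6, 110), (11, 6, 110)  [2]
  a=12..21: none
  a=22: (22, -6, 55), (22, 6, 55)  [2]
  a=23: (23, -16, 55), (23, 16, 55)  [2]
  a=24: none
  a=25: (25, -14, 50), (25, 14, 50)  [2]
  a=26..30: none
  a=31: (31, -30, 46), (31, 30, 46)  [2]
  a=32..40: none
Total reduced forms: 1 + 1 + 2 + 2 + 2 + 2 + 2 + 2 + 2 = 16
h = 16

16


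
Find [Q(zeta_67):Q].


The degree equals Euler's totient phi(67).
67 = 67
phi(67) = 66

66


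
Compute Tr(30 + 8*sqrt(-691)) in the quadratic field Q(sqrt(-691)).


Tr(a + b*sqrt(d)) = (a + b*sqrt(d)) + (a - b*sqrt(d)) = 2a
= 2 * (30)
= 60

60


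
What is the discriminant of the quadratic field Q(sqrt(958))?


For K = Q(sqrt(d)) with d squarefree: disc(K) = d if d = 1 mod 4, and disc(K) = 4d if d = 2 or 3 mod 4.
Here d = 958, and d mod 4 = 2.
d = 2 mod 4, not 1 (O_K = Z[sqrt(d)]), so disc(K) = 4d = 4 * (958) = 3832

3832


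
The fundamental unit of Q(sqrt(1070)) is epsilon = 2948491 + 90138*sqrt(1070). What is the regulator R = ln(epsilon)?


epsilon = 2948491 + 90138*sqrt(1070)
= 5.8970e+06
R = ln(5.8970e+06)
= 15.5900

15.5900


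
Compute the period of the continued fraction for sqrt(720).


Run the CF algorithm for sqrt(720).
a_0 = floor(sqrt(720)) = 26; set m_0=0, q_0=1.
Recurrence: m' = q*a - m,  q' = (d - m'^2)/q,  a' = floor((a_0 + m')/q').
  step 1: m=26, q=44, a=1
  step 2: m=18, q=9, a=4
  step 3: m=18, q=44, a=1
  step 4: m=26, q=1, a=52
a_4 = 2*a_0 = 52, so the period closes here.
sqrt(720) = [26; 1, 4, 1, 52]
Period length = 4

4


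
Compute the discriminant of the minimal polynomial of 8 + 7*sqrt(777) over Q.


The element 8 + 7*sqrt(777) has minimal polynomial:
x^2 - 16*x - 38009
Discriminant = (-16)^2 - 4*(-38009)
= 256 + 152036
= 152292

152292


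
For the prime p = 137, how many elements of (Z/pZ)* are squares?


For prime p, the number of non-zero quadratic residues is (p-1)/2.
= (137-1)/2
= 68

68


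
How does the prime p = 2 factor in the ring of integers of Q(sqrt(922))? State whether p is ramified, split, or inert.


K = Q(sqrt(922)). Since d mod 4 = 2, disc(K) = 3688.
Check p | disc: 3688 mod 2 = 0.
p divides disc, so p ramifies: (p) = P^2 with e=2, f=1, g=1.
Therefore p is ramified.

ramified


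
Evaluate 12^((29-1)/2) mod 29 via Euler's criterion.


p = 29 is prime and the exponent is (p-1)/2 = 14, so by Euler's criterion 12^14 = (12/29) = +1 or -1 mod 29.
Compute by square-and-multiply:
  14 = 8 + 4 + 2 (binary 1110)
  Repeated squaring mod 29: 12^1 = 12, 12^2 = 28, 12^4 = 1, 12^8 = 1
  12^14 = 12^8 * 12^4 * 12^2 = 1 * 1 * 28 mod 29
    1 * 1 = 1 = 1 mod 29
    1 * 28 = 28 = 28 mod 29
  12^14 = 28 mod 29
Result 28 = p - 1 = -1 mod 29: 12 is a quadratic non-residue mod 29. As a residue in [0, p-1] the value is 28.
12^14 mod 29 = 28

28


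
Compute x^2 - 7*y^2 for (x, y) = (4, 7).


x^2 - d*y^2
= 4^2 - 7*7^2
= 16 - 343
= -327

-327


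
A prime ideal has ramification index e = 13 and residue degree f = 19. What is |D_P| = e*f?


|D_P| = e * f
= 13 * 19
= 247

247


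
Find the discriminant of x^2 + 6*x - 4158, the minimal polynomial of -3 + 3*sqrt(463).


The element -3 + 3*sqrt(463) has minimal polynomial:
x^2 + 6*x - 4158
Discriminant = (6)^2 - 4*(-4158)
= 36 + 16632
= 16668

16668


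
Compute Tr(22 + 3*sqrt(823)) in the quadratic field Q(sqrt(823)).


Tr(a + b*sqrt(d)) = (a + b*sqrt(d)) + (a - b*sqrt(d)) = 2a
= 2 * (22)
= 44

44


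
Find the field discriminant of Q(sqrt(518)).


For K = Q(sqrt(d)) with d squarefree: disc(K) = d if d = 1 mod 4, and disc(K) = 4d if d = 2 or 3 mod 4.
Here d = 518, and d mod 4 = 2.
d = 2 mod 4, not 1 (O_K = Z[sqrt(d)]), so disc(K) = 4d = 4 * (518) = 2072

2072


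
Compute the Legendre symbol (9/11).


p = 11 is prime, so compute (9/11) with the reciprocity algorithm (Jacobi-symbol steps: pull out 2s via (2/n), flip via reciprocity, reduce):
  reciprocity: (9/11) -> +(11/9)
  reduce: (2/9)
  pull out 2: (2/9) = +1  (since 9 mod 8 = 1)
  (1/9) = 1
Product of signs = 1
(9/11) = 1

1


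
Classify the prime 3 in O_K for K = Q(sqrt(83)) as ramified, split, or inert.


K = Q(sqrt(83)). Since d mod 4 = 3, disc(K) = 332.
Check p | disc: 332 mod 3 = 2.
p does not divide disc. Compute Legendre symbol (d/p):
2^((3-1)/2) mod 3 = -1
(d/p) = -1, so p is inert: (p) stays prime with e=1, f=2, g=1.
Therefore p is inert.

inert


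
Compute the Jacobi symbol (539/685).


Compute (539/685) via quadratic reciprocity:
  reciprocity: (539/685) -> +(685/539)
  reduce: (146/539)
  pull out 2: (2/539) = -1  (since 539 mod 8 = 3)
  reciprocity: (73/539) -> +(539/73)
  reduce: (28/73)
  pull out 2: (2/73) = +1  (since 73 mod 8 = 1)
  pull out 2: (2/73) = +1  (since 73 mod 8 = 1)
  reciprocity: (7/73) -> +(73/7)
  reduce: (3/7)
  reciprocity: (3/7) -> -(7/3)
  reduce: (1/3)
  (1/3) = 1
Product of signs = 1

1


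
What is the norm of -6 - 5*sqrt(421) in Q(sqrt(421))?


N(a + b*sqrt(d)) = a^2 - d*b^2
= (-6)^2 - (421)*(-5)^2
= 36 - 10525
= -10489

-10489


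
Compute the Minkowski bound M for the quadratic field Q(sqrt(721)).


d = 721, d mod 4 = 1, so disc(K) = d = 721; |disc(K)| = 721
Real quadratic field, so n = 2, s = r2 = 0, r1 = 2
M = (n!/n^n) * (4/pi)^s * sqrt(|disc(K)|) = (2!/2^2) * (4/pi)^0 * sqrt(721)
= 0.5 * 1.000000 * 26.851443
= 13.4257

13.4257


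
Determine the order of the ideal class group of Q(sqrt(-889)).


K = Q(sqrt(-889)). d mod 4 = 3, so D = disc(K) = 4d = -3556
h(K) equals the number of primitive reduced positive-definite forms (a, b, c) = a*x^2 + b*x*y + c*y^2 with b^2 - 4ac = D,
where reduced means |b| <= a <= c, with b >= 0 whenever |b| = a or a = c, and primitive means gcd(a, b, c) = 1.
Reduced forces 3a^2 <= |D| = 3556, so 1 <= a <= 34; b must have the parity of D, and c = (b^2 - D)/(4a) must be an integer >= a.
Enumerate a = 1..34, b in [-a, a]:
  a=1: (1, 0, 889)  [1]
  a=2: (2, 2, 445)  [1]
  a=3..4: none
  a=5: (5, -2, 178), (5, 2, 178)  [2]
  a=6: none
  a=7: (7, 0, 127)  [1]
  a=8..9: none
  a=10: (10, -2, 89), (10, 2, 89)  [2]
  a=11..13: none
  a=14: (14, 14, 67)  [1]
  a=15..18: none
  a=19: (19, -4, 47), (19, 4, 47)  [2]
  a=20..22: none
  a=23: (23, -20, 43), (23, 20, 43)  [2]
  a=24: none
  a=25: (25, -12, 37), (25, 12, 37)  [2]
  a=26..30: none
  a=31: (31, -28, 35), (31, 28, 35)  [2]
  a=32..34: none
Total reduced forms: 1 + 1 + 2 + 1 + 2 + 1 + 2 + 2 + 2 + 2 = 16
h = 16

16


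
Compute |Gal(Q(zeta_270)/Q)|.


|Gal(Q(zeta_270)/Q)| = phi(270)
= 72

72


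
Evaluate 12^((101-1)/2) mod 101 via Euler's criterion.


p = 101 is prime and the exponent is (p-1)/2 = 50, so by Euler's criterion 12^50 = (12/101) = +1 or -1 mod 101.
Compute by square-and-multiply:
  50 = 32 + 16 + 2 (binary 110010)
  Repeated squaring mod 101: 12^1 = 12, 12^2 = 43, 12^4 = 31, 12^8 = 52, 12^16 = 78, 12^32 = 24
  12^50 = 12^32 * 12^16 * 12^2 = 24 * 78 * 43 mod 101
    24 * 78 = 1872 = 54 mod 101
    54 * 43 = 2322 = 100 mod 101
  12^50 = 100 mod 101
Result 100 = p - 1 = -1 mod 101: 12 is a quadratic non-residue mod 101. As a residue in [0, p-1] the value is 100.
12^50 mod 101 = 100

100


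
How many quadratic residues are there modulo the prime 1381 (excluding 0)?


For prime p, the number of non-zero quadratic residues is (p-1)/2.
= (1381-1)/2
= 690

690


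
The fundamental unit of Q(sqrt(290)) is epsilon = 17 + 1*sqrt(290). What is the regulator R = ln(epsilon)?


epsilon = 17 + 1*sqrt(290)
= 34.0294
R = ln(34.0294)
= 3.5272

3.5272


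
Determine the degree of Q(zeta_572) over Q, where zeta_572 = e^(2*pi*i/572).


The degree equals Euler's totient phi(572).
572 = 2^2 * 11 * 13
phi(572) = 240

240


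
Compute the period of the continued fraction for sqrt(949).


Run the CF algorithm for sqrt(949).
a_0 = floor(sqrt(949)) = 30; set m_0=0, q_0=1.
Recurrence: m' = q*a - m,  q' = (d - m'^2)/q,  a' = floor((a_0 + m')/q').
  step 1: m=30, q=49, a=1
  step 2: m=19, q=12, a=4
  step 3: m=29, q=9, a=6
  step 4: m=25, q=36, a=1
  step 5: m=11, q=23, a=1
  step 6: m=12, q=35, a=1
  step 7: m=23, q=12, a=4
  step 8: m=25, q=27, a=2
  step 9: m=29, q=4, a=14
  step 10: m=27, q=55, a=1
  step 11: m=28, q=3, a=19
  step 12: m=29, q=36, a=1
  step 13: m=7, q=25, a=1
  step 14: m=18, q=25, a=1
  step 15: m=7, q=36, a=1
  step 16: m=29, q=3, a=19
  step 17: m=28, q=55, a=1
  step 18: m=27, q=4, a=14
  step 19: m=29, q=27, a=2
  step 20: m=25, q=12, a=4
  step 21: m=23, q=35, a=1
  step 22: m=12, q=23, a=1
  step 23: m=11, q=36, a=1
  step 24: m=25, q=9, a=6
  step 25: m=29, q=12, a=4
  step 26: m=19, q=49, a=1
  step 27: m=30, q=1, a=60
a_27 = 2*a_0 = 60, so the period closes here.
sqrt(949) = [30; 1, 4, 6, 1, 1, 1, 4, 2, 14, 1, 19, 1, 1, 1, 1, 19, 1, 14, 2, 4, 1, 1, 1, 6, 4, 1, 60]
Period length = 27

27


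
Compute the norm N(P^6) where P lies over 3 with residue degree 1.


N(P^a) = p^(a*f)
= 3^(6*1)
= 3^6
= 729

729


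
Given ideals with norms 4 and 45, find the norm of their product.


N(IJ) = N(I) * N(J)
= 4 * 45
= 180

180


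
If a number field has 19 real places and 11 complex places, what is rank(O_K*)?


By Dirichlet's unit theorem:
rank = r1 + r2 - 1
= 19 + 11 - 1
= 29

29


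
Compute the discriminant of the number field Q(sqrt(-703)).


For K = Q(sqrt(d)) with d squarefree: disc(K) = d if d = 1 mod 4, and disc(K) = 4d if d = 2 or 3 mod 4.
Here d = -703, and d mod 4 = 1.
d = 1 mod 4 (O_K = Z[(1+sqrt(d))/2]), so disc(K) = d = -703

-703


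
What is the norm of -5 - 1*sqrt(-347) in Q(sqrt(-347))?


N(a + b*sqrt(d)) = a^2 - d*b^2
= (-5)^2 - (-347)*(-1)^2
= 25 + 347
= 372

372


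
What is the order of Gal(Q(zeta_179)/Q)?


|Gal(Q(zeta_179)/Q)| = phi(179)
= 178

178


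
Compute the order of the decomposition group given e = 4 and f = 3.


|D_P| = e * f
= 4 * 3
= 12

12


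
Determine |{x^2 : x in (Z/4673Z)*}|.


For prime p, the number of non-zero quadratic residues is (p-1)/2.
= (4673-1)/2
= 2336

2336


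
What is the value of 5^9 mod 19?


p = 19 is prime and the exponent is (p-1)/2 = 9, so by Euler's criterion 5^9 = (5/19) = +1 or -1 mod 19.
Compute by square-and-multiply:
  9 = 8 + 1 (binary 1001)
  Repeated squaring mod 19: 5^1 = 5, 5^2 = 6, 5^4 = 17, 5^8 = 4
  5^9 = 5^8 * 5^1 = 4 * 5 mod 19
    4 * 5 = 20 = 1 mod 19
  5^9 = 1 mod 19
Result 1: 5 is a quadratic residue mod 19.
5^9 mod 19 = 1

1


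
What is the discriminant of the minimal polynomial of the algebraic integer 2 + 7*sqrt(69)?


The element 2 + 7*sqrt(69) has minimal polynomial:
x^2 - 4*x - 3377
Discriminant = (-4)^2 - 4*(-3377)
= 16 + 13508
= 13524

13524


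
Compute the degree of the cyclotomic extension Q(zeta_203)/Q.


The degree equals Euler's totient phi(203).
203 = 7 * 29
phi(203) = 168

168


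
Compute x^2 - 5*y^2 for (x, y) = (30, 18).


x^2 - d*y^2
= 30^2 - 5*18^2
= 900 - 1620
= -720

-720


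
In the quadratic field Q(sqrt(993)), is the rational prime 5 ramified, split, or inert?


K = Q(sqrt(993)). Since d mod 4 = 1, disc(K) = 993.
Check p | disc: 993 mod 5 = 3.
p does not divide disc. Compute Legendre symbol (d/p):
3^((5-1)/2) mod 5 = -1
(d/p) = -1, so p is inert: (p) stays prime with e=1, f=2, g=1.
Therefore p is inert.

inert


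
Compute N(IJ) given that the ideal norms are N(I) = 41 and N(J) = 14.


N(IJ) = N(I) * N(J)
= 41 * 14
= 574

574


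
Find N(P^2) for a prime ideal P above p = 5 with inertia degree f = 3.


N(P^a) = p^(a*f)
= 5^(2*3)
= 5^6
= 15625

15625


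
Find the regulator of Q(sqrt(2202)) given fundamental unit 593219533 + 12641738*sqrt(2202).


epsilon = 593219533 + 12641738*sqrt(2202)
= 1.1864e+09
R = ln(1.1864e+09)
= 20.8942

20.8942


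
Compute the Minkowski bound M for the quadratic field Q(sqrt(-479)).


d = -479, d mod 4 = 1, so disc(K) = d = -479; |disc(K)| = 479
Imaginary quadratic field, so n = 2, s = r2 = 1, r1 = 0
M = (n!/n^n) * (4/pi)^s * sqrt(|disc(K)|) = (2!/2^2) * (4/pi)^1 * sqrt(479)
= 0.5 * 1.273240 * 21.886069
= 13.9331

13.9331


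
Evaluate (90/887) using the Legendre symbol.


p = 887 is prime, so compute (90/887) with the reciprocity algorithm (Jacobi-symbol steps: pull out 2s via (2/n), flip via reciprocity, reduce):
  pull out 2: (2/887) = +1  (since 887 mod 8 = 7)
  reciprocity: (45/887) -> +(887/45)
  reduce: (32/45)
  pull out 2: (2/45) = -1  (since 45 mod 8 = 5)
  pull out 2: (2/45) = -1  (since 45 mod 8 = 5)
  pull out 2: (2/45) = -1  (since 45 mod 8 = 5)
  pull out 2: (2/45) = -1  (since 45 mod 8 = 5)
  pull out 2: (2/45) = -1  (since 45 mod 8 = 5)
  (1/45) = 1
Product of signs = -1
(90/887) = -1

-1


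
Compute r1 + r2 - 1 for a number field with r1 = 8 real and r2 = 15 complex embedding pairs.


By Dirichlet's unit theorem:
rank = r1 + r2 - 1
= 8 + 15 - 1
= 22

22


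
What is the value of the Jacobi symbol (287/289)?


Compute (287/289) via quadratic reciprocity:
  reciprocity: (287/289) -> +(289/287)
  reduce: (2/287)
  pull out 2: (2/287) = +1  (since 287 mod 8 = 7)
  (1/287) = 1
Product of signs = 1

1


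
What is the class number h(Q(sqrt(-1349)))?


K = Q(sqrt(-1349)). d mod 4 = 3, so D = disc(K) = 4d = -5396
h(K) equals the number of primitive reduced positive-definite forms (a, b, c) = a*x^2 + b*x*y + c*y^2 with b^2 - 4ac = D,
where reduced means |b| <= a <= c, with b >= 0 whenever |b| = a or a = c, and primitive means gcd(a, b, c) = 1.
Reduced forces 3a^2 <= |D| = 5396, so 1 <= a <= 42; b must have the parity of D, and c = (b^2 - D)/(4a) must be an integer >= a.
Enumerate a = 1..42, b in [-a, a]:
  a=1: (1, 0, 1349)  [1]
  a=2: (2, 2, 675)  [1]
  a=3: (3, -2, 450), (3, 2, 450)  [2]
  a=4: none
  a=5: (5, -2, 270), (5, 2, 270)  [2]
  a=6: (6, -2, 225), (6, 2, 225)  [2]
  a=7: (7, -6, 194), (7, 6, 194)  [2]
  a=8: none
  a=9: (9, -2, 150), (9, 2, 150)  [2]
  a=10: (10, -2, 135), (10, 2, 135)  [2]
  a=11: (11, -4, 123), (11, 4, 123)  [2]
  a=12: none
  a=13: (13, -8, 105), (13, 8, 105)  [2]
  a=14: (14, -6, 97), (14, 6, 97)  [2]
  a=15: (15, -8, 91), (15, -2, 90), (15, 2, 90), (15, 8, 91)  [4]
  a=16..17: none
  a=18: (18, -2, 75), (18, 2, 75)  [2]
  a=19: (19, 0, 71)  [1]
  a=20: none
  a=21: (21, -20, 69), (21, -8, 65), (21, 8, 65), (21, 20, 69)  [4]
  a=22: (22, -18, 65), (22, 18, 65)  [2]
  a=23: (23, -20, 63), (23, 20, 63)  [2]
  a=24: none
  a=25: (25, -2, 54), (25, 2, 54)  [2]
  a=26: (26, -18, 55), (26, 18, 55)  [2]
  a=27: (27, -2, 50), (27, 2, 50)  [2]
  a=28..29: none
  a=30: (30, -22, 49), (30, -2, 45), (30, 2, 45), (30, 22, 49)  [4]
  a=31..32: none
  a=33: (33, -26, 46), (33, -4, 41), (33, 4, 41), (33, 26, 46)  [4]
  a=34: none
  a=35: (35, -22, 42), (35, -8, 39), (35, 8, 39), (35, 22, 42)  [4]
  a=36..37: none
  a=38: (38, 38, 45)  [1]
  a=39: (39, -34, 42), (39, 34, 42)  [2]
  a=40..42: none
Total reduced forms: 1 + 1 + 2 + 2 + 2 + 2 + 2 + 2 + 2 + 2 + 2 + 4 + 2 + 1 + 4 + 2 + 2 + 2 + 2 + 2 + 4 + 4 + 4 + 1 + 2 = 56
h = 56

56


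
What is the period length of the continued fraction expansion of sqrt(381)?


Run the CF algorithm for sqrt(381).
a_0 = floor(sqrt(381)) = 19; set m_0=0, q_0=1.
Recurrence: m' = q*a - m,  q' = (d - m'^2)/q,  a' = floor((a_0 + m')/q').
  step 1: m=19, q=20, a=1
  step 2: m=1, q=19, a=1
  step 3: m=18, q=3, a=12
  step 4: m=18, q=19, a=1
  step 5: m=1, q=20, a=1
  step 6: m=19, q=1, a=38
a_6 = 2*a_0 = 38, so the period closes here.
sqrt(381) = [19; 1, 1, 12, 1, 1, 38]
Period length = 6

6
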